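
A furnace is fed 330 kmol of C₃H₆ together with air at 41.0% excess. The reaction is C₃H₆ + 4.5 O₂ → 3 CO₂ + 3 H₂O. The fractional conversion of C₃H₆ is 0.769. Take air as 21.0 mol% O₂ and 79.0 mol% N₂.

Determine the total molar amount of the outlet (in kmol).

Stoichiometric O₂ = 4.5 × 330 = 1485 kmol; O₂ fed = 1485 × 1.410 = 2094 kmol.
N₂ fed = 2094 × 79/21 = 7877 kmol.
Fuel reacted = 0.769 × 330 → ξ = 253.8 kmol.
Outlet (n = n₀ + ν ξ):
  C₃H₆: 330 − 1(253.8) = 76.23
  O₂: 2094 − 4.5(253.8) = 951.9
  N₂: 7877 (inert)
  CO₂: 0 + 3(253.8) = 761.3
  H₂O: 0 + 3(253.8) = 761.3
Total out = 76.23 + 951.9 + 7877 + 761.3 + 761.3 = 10430 kmol.

10400 kmol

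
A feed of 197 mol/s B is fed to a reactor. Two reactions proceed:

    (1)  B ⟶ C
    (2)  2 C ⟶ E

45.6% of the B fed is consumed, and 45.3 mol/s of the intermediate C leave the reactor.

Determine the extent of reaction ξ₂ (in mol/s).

ξ₂ = 22.3 mol/s

Conversion of B: B consumed = 1ξ₁ = 0.456 × 197 → ξ₁ = 89.83 mol/s.
C balance: n_C = 0 + 1ξ₁ − 2ξ₂ = 45.3 → ξ₂ = (1·89.83 − 45.3)/2 = 22.27 mol/s.
Outlet amounts (n = n₀ + Σ ν·ξ):
  B: 197 − 1(89.83) = 107.2
  C: 0 + 1(89.83) − 2(22.27) = 45.3
  E: 0 + 1(22.27) = 22.27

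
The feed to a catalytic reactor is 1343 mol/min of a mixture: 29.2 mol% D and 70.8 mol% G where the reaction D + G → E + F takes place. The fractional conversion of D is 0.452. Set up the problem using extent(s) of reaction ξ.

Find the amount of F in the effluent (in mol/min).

177 mol/min

D reacted = 0.452 × 392.2 = 177.3 mol/min; ν_D = −1, so ξ = 177.3/1 = 177.3 mol/min.
Outlet amounts (n = n₀ + ν ξ):
  D: 392.2 − 1(177.3) = 214.9
  G: 950.8 − 1(177.3) = 773.6
  E: 0 + 1(177.3) = 177.3
  F: 0 + 1(177.3) = 177.3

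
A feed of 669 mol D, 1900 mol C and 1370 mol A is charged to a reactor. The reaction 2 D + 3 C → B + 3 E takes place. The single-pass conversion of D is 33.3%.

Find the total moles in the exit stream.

D reacted = 0.333 × 669 = 222.8 mol; ν_D = −2, so ξ = 222.8/2 = 111.4 mol.
Outlet amounts (n = n₀ + ν ξ):
  D: 669 − 2(111.4) = 446.2
  C: 1900 − 3(111.4) = 1566
  B: 0 + 1(111.4) = 111.4
  E: 0 + 3(111.4) = 334.2
  A: 1370 (inert)
Total out = 446.2 + 1566 + 111.4 + 334.2 + 1370 = 3828 mol.

3830 mol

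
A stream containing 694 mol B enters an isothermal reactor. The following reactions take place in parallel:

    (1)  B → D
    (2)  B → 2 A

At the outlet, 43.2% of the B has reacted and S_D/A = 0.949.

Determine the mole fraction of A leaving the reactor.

0.259

Conversion of B: B consumed = 0.432 × 694 = 299.8 mol = 1ξ₁ + 1ξ₂.
Selectivity: 1ξ₁ / (2ξ₂) = 0.949 → ξ₁ = 1.898 ξ₂.
Substitute: (1·1.898 + 1) ξ₂ = 299.8 → ξ₂ = 103.5 mol, ξ₁ = 196.4 mol.
Outlet amounts (n = n₀ + Σ ν·ξ):
  B: 694 − 1(196.4) − 1(103.5) = 394.2
  D: 0 + 1(196.4) = 196.4
  A: 0 + 2(103.5) = 206.9
Total out = 797.5 mol; y_A = 206.9 / 797.5 = 0.2595.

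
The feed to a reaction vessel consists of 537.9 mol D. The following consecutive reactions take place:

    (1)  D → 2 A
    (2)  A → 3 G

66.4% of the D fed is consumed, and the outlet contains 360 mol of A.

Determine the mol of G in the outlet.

Conversion of D: D consumed = 1ξ₁ = 0.664 × 537.9 → ξ₁ = 357.2 mol.
A balance: n_A = 0 + 2ξ₁ − 1ξ₂ = 360 → ξ₂ = (2·357.2 − 360)/1 = 354.3 mol.
Outlet amounts (n = n₀ + Σ ν·ξ):
  D: 537.9 − 1(357.2) = 180.7
  A: 0 + 2(357.2) − 1(354.3) = 360
  G: 0 + 3(354.3) = 1063

1060 mol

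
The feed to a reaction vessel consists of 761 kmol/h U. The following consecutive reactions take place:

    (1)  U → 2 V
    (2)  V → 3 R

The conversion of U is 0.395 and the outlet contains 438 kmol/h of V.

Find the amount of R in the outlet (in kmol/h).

490 kmol/h

Conversion of U: U consumed = 1ξ₁ = 0.395 × 761 → ξ₁ = 300.6 kmol/h.
V balance: n_V = 0 + 2ξ₁ − 1ξ₂ = 438 → ξ₂ = (2·300.6 − 438)/1 = 163.2 kmol/h.
Outlet amounts (n = n₀ + Σ ν·ξ):
  U: 761 − 1(300.6) = 460.4
  V: 0 + 2(300.6) − 1(163.2) = 438
  R: 0 + 3(163.2) = 489.6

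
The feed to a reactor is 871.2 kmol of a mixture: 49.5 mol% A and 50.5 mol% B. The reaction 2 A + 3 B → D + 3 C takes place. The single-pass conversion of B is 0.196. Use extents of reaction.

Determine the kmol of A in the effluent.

B reacted = 0.196 × 440 = 86.23 kmol; ν_B = −3, so ξ = 86.23/3 = 28.74 kmol.
Outlet amounts (n = n₀ + ν ξ):
  A: 431.2 − 2(28.74) = 373.8
  B: 440 − 3(28.74) = 353.7
  D: 0 + 1(28.74) = 28.74
  C: 0 + 3(28.74) = 86.23

374 kmol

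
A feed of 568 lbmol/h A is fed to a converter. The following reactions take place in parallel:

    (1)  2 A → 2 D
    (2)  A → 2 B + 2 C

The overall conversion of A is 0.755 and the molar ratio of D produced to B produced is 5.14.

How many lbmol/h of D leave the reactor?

391 lbmol/h

Conversion of A: A consumed = 0.755 × 568 = 428.8 lbmol/h = 2ξ₁ + 1ξ₂.
Selectivity: 2ξ₁ / (2ξ₂) = 5.14 → ξ₁ = 5.14 ξ₂.
Substitute: (2·5.14 + 1) ξ₂ = 428.8 → ξ₂ = 38.02 lbmol/h, ξ₁ = 195.4 lbmol/h.
Outlet amounts (n = n₀ + Σ ν·ξ):
  A: 568 − 2(195.4) − 1(38.02) = 139.2
  D: 0 + 2(195.4) = 390.8
  B: 0 + 2(38.02) = 76.04
  C: 0 + 2(38.02) = 76.04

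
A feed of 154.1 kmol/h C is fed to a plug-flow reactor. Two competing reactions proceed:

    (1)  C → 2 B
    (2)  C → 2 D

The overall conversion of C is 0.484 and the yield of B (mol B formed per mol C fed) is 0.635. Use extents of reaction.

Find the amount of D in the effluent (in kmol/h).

51.3 kmol/h

Yield of B: 2ξ₁ / 154.1 = 0.635 → ξ₁ = 48.93 kmol/h.
Conversion of C: 1ξ₁ + 1ξ₂ = 0.484 × 154.1 = 74.58 → ξ₂ = 25.66 kmol/h.
Outlet amounts (n = n₀ + Σ ν·ξ):
  C: 154.1 − 1(48.93) − 1(25.66) = 79.52
  B: 0 + 2(48.93) = 97.85
  D: 0 + 2(25.66) = 51.32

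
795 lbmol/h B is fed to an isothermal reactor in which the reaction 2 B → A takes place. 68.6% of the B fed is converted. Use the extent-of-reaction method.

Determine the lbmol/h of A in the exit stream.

273 lbmol/h

B reacted = 0.686 × 795 = 545.4 lbmol/h; ν_B = −2, so ξ = 545.4/2 = 272.7 lbmol/h.
Outlet amounts (n = n₀ + ν ξ):
  B: 795 − 2(272.7) = 249.6
  A: 0 + 1(272.7) = 272.7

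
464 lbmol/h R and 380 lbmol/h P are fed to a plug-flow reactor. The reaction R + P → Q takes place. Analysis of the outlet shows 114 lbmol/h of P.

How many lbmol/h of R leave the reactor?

198 lbmol/h

For P: n = n₀ − 1ξ → 114 = 380 − 1ξ, giving ξ = 266 lbmol/h.
Outlet amounts (n = n₀ + ν ξ):
  R: 464 − 1(266) = 198
  P: 380 − 1(266) = 114
  Q: 0 + 1(266) = 266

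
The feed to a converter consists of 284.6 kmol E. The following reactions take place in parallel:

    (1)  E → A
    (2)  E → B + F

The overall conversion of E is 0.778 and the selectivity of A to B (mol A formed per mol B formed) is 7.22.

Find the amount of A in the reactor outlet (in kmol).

194 kmol

Conversion of E: E consumed = 0.778 × 284.6 = 221.4 kmol = 1ξ₁ + 1ξ₂.
Selectivity: 1ξ₁ / (1ξ₂) = 7.22 → ξ₁ = 7.22 ξ₂.
Substitute: (1·7.22 + 1) ξ₂ = 221.4 → ξ₂ = 26.94 kmol, ξ₁ = 194.5 kmol.
Outlet amounts (n = n₀ + Σ ν·ξ):
  E: 284.6 − 1(194.5) − 1(26.94) = 63.18
  A: 0 + 1(194.5) = 194.5
  B: 0 + 1(26.94) = 26.94
  F: 0 + 1(26.94) = 26.94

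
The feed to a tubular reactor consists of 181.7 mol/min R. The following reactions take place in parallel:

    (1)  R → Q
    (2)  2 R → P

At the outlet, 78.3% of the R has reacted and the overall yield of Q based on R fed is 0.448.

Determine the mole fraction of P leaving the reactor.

0.201

Yield of Q: 1ξ₁ / 181.7 = 0.448 → ξ₁ = 81.4 mol/min.
Conversion of R: 1ξ₁ + 2ξ₂ = 0.783 × 181.7 = 142.3 → ξ₂ = 30.43 mol/min.
Outlet amounts (n = n₀ + Σ ν·ξ):
  R: 181.7 − 1(81.4) − 2(30.43) = 39.43
  Q: 0 + 1(81.4) = 81.4
  P: 0 + 1(30.43) = 30.43
Total out = 151.3 mol/min; y_P = 30.43 / 151.3 = 0.2012.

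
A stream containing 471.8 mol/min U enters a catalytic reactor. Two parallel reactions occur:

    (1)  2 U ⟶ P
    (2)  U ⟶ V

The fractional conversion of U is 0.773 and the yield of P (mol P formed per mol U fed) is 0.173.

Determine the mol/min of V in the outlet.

Yield of P: 1ξ₁ / 471.8 = 0.173 → ξ₁ = 81.62 mol/min.
Conversion of U: 2ξ₁ + 1ξ₂ = 0.773 × 471.8 = 364.7 → ξ₂ = 201.5 mol/min.
Outlet amounts (n = n₀ + Σ ν·ξ):
  U: 471.8 − 2(81.62) − 1(201.5) = 107.1
  P: 0 + 1(81.62) = 81.62
  V: 0 + 1(201.5) = 201.5

201 mol/min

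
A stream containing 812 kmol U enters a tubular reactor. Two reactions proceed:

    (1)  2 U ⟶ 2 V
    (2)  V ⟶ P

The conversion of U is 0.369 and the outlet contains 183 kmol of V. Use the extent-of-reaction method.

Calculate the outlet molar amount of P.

117 kmol

Conversion of U: U consumed = 2ξ₁ = 0.369 × 812 → ξ₁ = 149.8 kmol.
V balance: n_V = 0 + 2ξ₁ − 1ξ₂ = 183 → ξ₂ = (2·149.8 − 183)/1 = 116.6 kmol.
Outlet amounts (n = n₀ + Σ ν·ξ):
  U: 812 − 2(149.8) = 512.4
  V: 0 + 2(149.8) − 1(116.6) = 183
  P: 0 + 1(116.6) = 116.6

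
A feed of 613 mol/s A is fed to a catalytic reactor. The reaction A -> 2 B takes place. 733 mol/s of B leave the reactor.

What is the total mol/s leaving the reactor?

980 mol/s

For B: n = n₀ + 2ξ → 733 = 0 + 2ξ, giving ξ = 366.5 mol/s.
Outlet amounts (n = n₀ + ν ξ):
  A: 613 − 1(366.5) = 246.5
  B: 0 + 2(366.5) = 733
Total out = 246.5 + 733 = 979.5 mol/s.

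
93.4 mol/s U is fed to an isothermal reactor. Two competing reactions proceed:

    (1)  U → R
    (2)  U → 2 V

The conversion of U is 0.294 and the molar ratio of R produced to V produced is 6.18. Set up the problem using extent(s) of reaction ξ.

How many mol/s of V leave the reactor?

4.11 mol/s

Conversion of U: U consumed = 0.294 × 93.4 = 27.46 mol/s = 1ξ₁ + 1ξ₂.
Selectivity: 1ξ₁ / (2ξ₂) = 6.18 → ξ₁ = 12.36 ξ₂.
Substitute: (1·12.36 + 1) ξ₂ = 27.46 → ξ₂ = 2.055 mol/s, ξ₁ = 25.4 mol/s.
Outlet amounts (n = n₀ + Σ ν·ξ):
  U: 93.4 − 1(25.4) − 1(2.055) = 65.94
  R: 0 + 1(25.4) = 25.4
  V: 0 + 2(2.055) = 4.111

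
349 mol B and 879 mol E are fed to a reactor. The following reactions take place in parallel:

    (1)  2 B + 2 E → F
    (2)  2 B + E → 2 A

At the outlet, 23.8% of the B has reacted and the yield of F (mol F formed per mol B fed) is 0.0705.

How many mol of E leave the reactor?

Yield of F: 1ξ₁ / 349 = 0.0705 → ξ₁ = 24.6 mol.
Conversion of B: 2ξ₁ + 2ξ₂ = 0.238 × 349 = 83.06 → ξ₂ = 16.93 mol.
Outlet amounts (n = n₀ + Σ ν·ξ):
  B: 349 − 2(24.6) − 2(16.93) = 265.9
  E: 879 − 2(24.6) − 1(16.93) = 812.9
  F: 0 + 1(24.6) = 24.6
  A: 0 + 2(16.93) = 33.85

813 mol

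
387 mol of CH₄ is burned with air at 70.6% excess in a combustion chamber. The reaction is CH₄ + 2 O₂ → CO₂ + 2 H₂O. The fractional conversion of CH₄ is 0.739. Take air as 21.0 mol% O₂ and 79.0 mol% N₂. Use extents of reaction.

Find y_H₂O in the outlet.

0.0857

Stoichiometric O₂ = 2 × 387 = 774 mol; O₂ fed = 774 × 1.706 = 1320 mol.
N₂ fed = 1320 × 79/21 = 4967 mol.
Fuel reacted = 0.739 × 387 → ξ = 286 mol.
Outlet (n = n₀ + ν ξ):
  CH₄: 387 − 1(286) = 101
  O₂: 1320 − 2(286) = 748.5
  N₂: 4967 (inert)
  CO₂: 0 + 1(286) = 286
  H₂O: 0 + 2(286) = 572
Total out = 6675 mol; y_H₂O = 572 / 6675 = 0.08569.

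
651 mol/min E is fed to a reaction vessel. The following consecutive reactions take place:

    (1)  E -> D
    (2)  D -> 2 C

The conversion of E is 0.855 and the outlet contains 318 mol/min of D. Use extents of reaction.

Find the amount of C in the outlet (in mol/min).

Conversion of E: E consumed = 1ξ₁ = 0.855 × 651 → ξ₁ = 556.6 mol/min.
D balance: n_D = 0 + 1ξ₁ − 1ξ₂ = 318 → ξ₂ = (1·556.6 − 318)/1 = 238.6 mol/min.
Outlet amounts (n = n₀ + Σ ν·ξ):
  E: 651 − 1(556.6) = 94.39
  D: 0 + 1(556.6) − 1(238.6) = 318
  C: 0 + 2(238.6) = 477.2

477 mol/min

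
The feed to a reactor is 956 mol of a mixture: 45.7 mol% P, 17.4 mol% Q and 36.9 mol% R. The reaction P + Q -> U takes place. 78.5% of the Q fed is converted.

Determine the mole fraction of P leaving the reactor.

0.371

Q reacted = 0.785 × 166.3 = 130.6 mol; ν_Q = −1, so ξ = 130.6/1 = 130.6 mol.
Outlet amounts (n = n₀ + ν ξ):
  P: 436.9 − 1(130.6) = 306.3
  Q: 166.3 − 1(130.6) = 35.76
  U: 0 + 1(130.6) = 130.6
  R: 352.8 (inert)
Total out = 825.4 mol; y_P = 306.3 / 825.4 = 0.3711.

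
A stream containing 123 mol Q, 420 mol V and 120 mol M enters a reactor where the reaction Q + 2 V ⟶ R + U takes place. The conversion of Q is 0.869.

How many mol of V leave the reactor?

206 mol

Q reacted = 0.869 × 123 = 106.9 mol; ν_Q = −1, so ξ = 106.9/1 = 106.9 mol.
Outlet amounts (n = n₀ + ν ξ):
  Q: 123 − 1(106.9) = 16.11
  V: 420 − 2(106.9) = 206.2
  R: 0 + 1(106.9) = 106.9
  U: 0 + 1(106.9) = 106.9
  M: 120 (inert)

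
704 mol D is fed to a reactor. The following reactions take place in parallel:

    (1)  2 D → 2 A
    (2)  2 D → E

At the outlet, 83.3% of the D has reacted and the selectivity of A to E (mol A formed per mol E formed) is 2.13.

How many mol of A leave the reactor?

302 mol

Conversion of D: D consumed = 0.833 × 704 = 586.4 mol = 2ξ₁ + 2ξ₂.
Selectivity: 2ξ₁ / (1ξ₂) = 2.13 → ξ₁ = 1.065 ξ₂.
Substitute: (2·1.065 + 2) ξ₂ = 586.4 → ξ₂ = 142 mol, ξ₁ = 151.2 mol.
Outlet amounts (n = n₀ + Σ ν·ξ):
  D: 704 − 2(151.2) − 2(142) = 117.6
  A: 0 + 2(151.2) = 302.4
  E: 0 + 1(142) = 142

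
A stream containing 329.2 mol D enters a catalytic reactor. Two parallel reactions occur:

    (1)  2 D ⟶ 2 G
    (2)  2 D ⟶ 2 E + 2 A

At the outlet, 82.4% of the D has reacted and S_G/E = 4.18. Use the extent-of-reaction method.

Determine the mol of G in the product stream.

Conversion of D: D consumed = 0.824 × 329.2 = 271.3 mol = 2ξ₁ + 2ξ₂.
Selectivity: 2ξ₁ / (2ξ₂) = 4.18 → ξ₁ = 4.18 ξ₂.
Substitute: (2·4.18 + 2) ξ₂ = 271.3 → ξ₂ = 26.18 mol, ξ₁ = 109.4 mol.
Outlet amounts (n = n₀ + Σ ν·ξ):
  D: 329.2 − 2(109.4) − 2(26.18) = 57.94
  G: 0 + 2(109.4) = 218.9
  E: 0 + 2(26.18) = 52.37
  A: 0 + 2(26.18) = 52.37

219 mol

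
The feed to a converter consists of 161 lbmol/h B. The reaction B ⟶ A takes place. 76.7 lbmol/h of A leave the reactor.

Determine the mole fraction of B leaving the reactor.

0.524

For A: n = n₀ + 1ξ → 76.7 = 0 + 1ξ, giving ξ = 76.7 lbmol/h.
Outlet amounts (n = n₀ + ν ξ):
  B: 161 − 1(76.7) = 84.3
  A: 0 + 1(76.7) = 76.7
Total out = 161 lbmol/h; y_B = 84.3 / 161 = 0.5236.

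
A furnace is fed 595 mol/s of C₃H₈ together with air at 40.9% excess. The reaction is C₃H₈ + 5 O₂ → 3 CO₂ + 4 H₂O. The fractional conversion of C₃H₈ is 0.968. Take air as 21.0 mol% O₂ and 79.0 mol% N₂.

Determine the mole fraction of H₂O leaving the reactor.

0.109

Stoichiometric O₂ = 5 × 595 = 2975 mol/s; O₂ fed = 2975 × 1.409 = 4192 mol/s.
N₂ fed = 4192 × 79/21 = 15770 mol/s.
Fuel reacted = 0.968 × 595 → ξ = 576 mol/s.
Outlet (n = n₀ + ν ξ):
  C₃H₈: 595 − 1(576) = 19.04
  O₂: 4192 − 5(576) = 1312
  N₂: 15770 (inert)
  CO₂: 0 + 3(576) = 1728
  H₂O: 0 + 4(576) = 2304
Total out = 21130 mol/s; y_H₂O = 2304 / 21130 = 0.109.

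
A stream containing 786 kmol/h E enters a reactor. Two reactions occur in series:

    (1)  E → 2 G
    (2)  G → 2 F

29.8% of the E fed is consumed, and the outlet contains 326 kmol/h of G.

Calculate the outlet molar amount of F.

Conversion of E: E consumed = 1ξ₁ = 0.298 × 786 → ξ₁ = 234.2 kmol/h.
G balance: n_G = 0 + 2ξ₁ − 1ξ₂ = 326 → ξ₂ = (2·234.2 − 326)/1 = 142.5 kmol/h.
Outlet amounts (n = n₀ + Σ ν·ξ):
  E: 786 − 1(234.2) = 551.8
  G: 0 + 2(234.2) − 1(142.5) = 326
  F: 0 + 2(142.5) = 284.9

285 kmol/h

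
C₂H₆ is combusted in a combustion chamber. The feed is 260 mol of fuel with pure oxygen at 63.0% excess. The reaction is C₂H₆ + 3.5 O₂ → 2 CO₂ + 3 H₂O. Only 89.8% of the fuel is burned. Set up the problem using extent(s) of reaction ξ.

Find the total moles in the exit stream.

1860 mol

Stoichiometric O₂ = 3.5 × 260 = 910 mol; O₂ fed = 910 × 1.630 = 1483 mol.
Fuel reacted = 0.898 × 260 → ξ = 233.5 mol.
Outlet (n = n₀ + ν ξ):
  C₂H₆: 260 − 1(233.5) = 26.52
  O₂: 1483 − 3.5(233.5) = 666.1
  CO₂: 0 + 2(233.5) = 467
  H₂O: 0 + 3(233.5) = 700.4
Total out = 26.52 + 666.1 + 467 + 700.4 = 1860 mol.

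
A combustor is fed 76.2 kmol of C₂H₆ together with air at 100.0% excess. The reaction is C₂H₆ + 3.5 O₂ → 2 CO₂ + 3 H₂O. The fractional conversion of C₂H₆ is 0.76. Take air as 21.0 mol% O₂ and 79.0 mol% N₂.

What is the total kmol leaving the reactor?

2650 kmol

Stoichiometric O₂ = 3.5 × 76.2 = 266.7 kmol; O₂ fed = 266.7 × 2.000 = 533.4 kmol.
N₂ fed = 533.4 × 79/21 = 2007 kmol.
Fuel reacted = 0.76 × 76.2 → ξ = 57.91 kmol.
Outlet (n = n₀ + ν ξ):
  C₂H₆: 76.2 − 1(57.91) = 18.29
  O₂: 533.4 − 3.5(57.91) = 330.7
  N₂: 2007 (inert)
  CO₂: 0 + 2(57.91) = 115.8
  H₂O: 0 + 3(57.91) = 173.7
Total out = 18.29 + 330.7 + 2007 + 115.8 + 173.7 = 2645 kmol.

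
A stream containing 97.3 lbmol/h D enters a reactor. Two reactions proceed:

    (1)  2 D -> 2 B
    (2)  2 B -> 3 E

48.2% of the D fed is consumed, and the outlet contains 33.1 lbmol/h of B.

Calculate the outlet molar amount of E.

20.7 lbmol/h

Conversion of D: D consumed = 2ξ₁ = 0.482 × 97.3 → ξ₁ = 23.45 lbmol/h.
B balance: n_B = 0 + 2ξ₁ − 2ξ₂ = 33.1 → ξ₂ = (2·23.45 − 33.1)/2 = 6.899 lbmol/h.
Outlet amounts (n = n₀ + Σ ν·ξ):
  D: 97.3 − 2(23.45) = 50.4
  B: 0 + 2(23.45) − 2(6.899) = 33.1
  E: 0 + 3(6.899) = 20.7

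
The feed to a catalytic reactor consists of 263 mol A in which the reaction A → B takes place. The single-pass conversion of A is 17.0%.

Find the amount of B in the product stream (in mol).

A reacted = 0.17 × 263 = 44.71 mol; ν_A = −1, so ξ = 44.71/1 = 44.71 mol.
Outlet amounts (n = n₀ + ν ξ):
  A: 263 − 1(44.71) = 218.3
  B: 0 + 1(44.71) = 44.71

44.7 mol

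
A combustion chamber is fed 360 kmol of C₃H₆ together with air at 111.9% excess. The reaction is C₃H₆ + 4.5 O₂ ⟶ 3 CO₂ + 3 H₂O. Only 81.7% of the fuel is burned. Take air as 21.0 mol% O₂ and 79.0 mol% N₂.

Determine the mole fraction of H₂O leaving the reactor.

0.0524

Stoichiometric O₂ = 4.5 × 360 = 1620 kmol; O₂ fed = 1620 × 2.119 = 3433 kmol.
N₂ fed = 3433 × 79/21 = 12910 kmol.
Fuel reacted = 0.817 × 360 → ξ = 294.1 kmol.
Outlet (n = n₀ + ν ξ):
  C₃H₆: 360 − 1(294.1) = 65.88
  O₂: 3433 − 4.5(294.1) = 2109
  N₂: 12910 (inert)
  CO₂: 0 + 3(294.1) = 882.4
  H₂O: 0 + 3(294.1) = 882.4
Total out = 16850 kmol; y_H₂O = 882.4 / 16850 = 0.05235.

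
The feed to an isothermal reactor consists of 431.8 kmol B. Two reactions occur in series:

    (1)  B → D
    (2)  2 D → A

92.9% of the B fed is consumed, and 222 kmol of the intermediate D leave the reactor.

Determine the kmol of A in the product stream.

89.6 kmol

Conversion of B: B consumed = 1ξ₁ = 0.929 × 431.8 → ξ₁ = 401.1 kmol.
D balance: n_D = 0 + 1ξ₁ − 2ξ₂ = 222 → ξ₂ = (1·401.1 − 222)/2 = 89.57 kmol.
Outlet amounts (n = n₀ + Σ ν·ξ):
  B: 431.8 − 1(401.1) = 30.66
  D: 0 + 1(401.1) − 2(89.57) = 222
  A: 0 + 1(89.57) = 89.57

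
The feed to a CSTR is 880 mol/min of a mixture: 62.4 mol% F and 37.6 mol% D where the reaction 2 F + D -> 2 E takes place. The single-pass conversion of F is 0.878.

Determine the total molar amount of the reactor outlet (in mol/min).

F reacted = 0.878 × 549.1 = 482.1 mol/min; ν_F = −2, so ξ = 482.1/2 = 241.1 mol/min.
Outlet amounts (n = n₀ + ν ξ):
  F: 549.1 − 2(241.1) = 66.99
  D: 330.9 − 1(241.1) = 89.82
  E: 0 + 2(241.1) = 482.1
Total out = 66.99 + 89.82 + 482.1 = 638.9 mol/min.

639 mol/min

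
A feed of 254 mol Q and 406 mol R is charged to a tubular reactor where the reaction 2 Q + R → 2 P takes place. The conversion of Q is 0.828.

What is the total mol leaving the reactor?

Q reacted = 0.828 × 254 = 210.3 mol; ν_Q = −2, so ξ = 210.3/2 = 105.2 mol.
Outlet amounts (n = n₀ + ν ξ):
  Q: 254 − 2(105.2) = 43.69
  R: 406 − 1(105.2) = 300.8
  P: 0 + 2(105.2) = 210.3
Total out = 43.69 + 300.8 + 210.3 = 554.8 mol.

555 mol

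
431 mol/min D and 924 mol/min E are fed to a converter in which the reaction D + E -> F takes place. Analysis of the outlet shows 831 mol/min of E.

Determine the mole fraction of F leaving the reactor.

For E: n = n₀ − 1ξ → 831 = 924 − 1ξ, giving ξ = 93 mol/min.
Outlet amounts (n = n₀ + ν ξ):
  D: 431 − 1(93) = 338
  E: 924 − 1(93) = 831
  F: 0 + 1(93) = 93
Total out = 1262 mol/min; y_F = 93 / 1262 = 0.07369.

0.0737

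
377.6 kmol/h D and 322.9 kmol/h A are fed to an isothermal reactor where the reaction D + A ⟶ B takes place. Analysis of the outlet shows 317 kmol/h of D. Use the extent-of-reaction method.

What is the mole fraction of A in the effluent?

0.41

For D: n = n₀ − 1ξ → 317 = 377.6 − 1ξ, giving ξ = 60.6 kmol/h.
Outlet amounts (n = n₀ + ν ξ):
  D: 377.6 − 1(60.6) = 317
  A: 322.9 − 1(60.6) = 262.3
  B: 0 + 1(60.6) = 60.6
Total out = 639.9 kmol/h; y_A = 262.3 / 639.9 = 0.4099.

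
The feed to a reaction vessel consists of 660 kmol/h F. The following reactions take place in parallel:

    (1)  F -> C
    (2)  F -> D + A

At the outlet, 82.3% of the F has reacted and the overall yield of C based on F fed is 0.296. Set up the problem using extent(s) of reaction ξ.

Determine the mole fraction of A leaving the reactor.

0.345

Yield of C: 1ξ₁ / 660 = 0.296 → ξ₁ = 195.4 kmol/h.
Conversion of F: 1ξ₁ + 1ξ₂ = 0.823 × 660 = 543.2 → ξ₂ = 347.8 kmol/h.
Outlet amounts (n = n₀ + Σ ν·ξ):
  F: 660 − 1(195.4) − 1(347.8) = 116.8
  C: 0 + 1(195.4) = 195.4
  D: 0 + 1(347.8) = 347.8
  A: 0 + 1(347.8) = 347.8
Total out = 1008 kmol/h; y_A = 347.8 / 1008 = 0.3451.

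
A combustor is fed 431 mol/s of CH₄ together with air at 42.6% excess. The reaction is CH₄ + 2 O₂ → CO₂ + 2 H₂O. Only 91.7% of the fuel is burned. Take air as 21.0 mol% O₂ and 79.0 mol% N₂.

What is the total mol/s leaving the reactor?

6280 mol/s

Stoichiometric O₂ = 2 × 431 = 862 mol/s; O₂ fed = 862 × 1.426 = 1229 mol/s.
N₂ fed = 1229 × 79/21 = 4624 mol/s.
Fuel reacted = 0.917 × 431 → ξ = 395.2 mol/s.
Outlet (n = n₀ + ν ξ):
  CH₄: 431 − 1(395.2) = 35.77
  O₂: 1229 − 2(395.2) = 438.8
  N₂: 4624 (inert)
  CO₂: 0 + 1(395.2) = 395.2
  H₂O: 0 + 2(395.2) = 790.5
Total out = 35.77 + 438.8 + 4624 + 395.2 + 790.5 = 6284 mol/s.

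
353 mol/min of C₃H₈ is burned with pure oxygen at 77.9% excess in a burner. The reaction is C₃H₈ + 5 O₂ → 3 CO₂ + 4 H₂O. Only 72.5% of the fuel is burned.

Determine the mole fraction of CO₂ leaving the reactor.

0.205

Stoichiometric O₂ = 5 × 353 = 1765 mol/min; O₂ fed = 1765 × 1.779 = 3140 mol/min.
Fuel reacted = 0.725 × 353 → ξ = 255.9 mol/min.
Outlet (n = n₀ + ν ξ):
  C₃H₈: 353 − 1(255.9) = 97.08
  O₂: 3140 − 5(255.9) = 1860
  CO₂: 0 + 3(255.9) = 767.8
  H₂O: 0 + 4(255.9) = 1024
Total out = 3749 mol/min; y_CO₂ = 767.8 / 3749 = 0.2048.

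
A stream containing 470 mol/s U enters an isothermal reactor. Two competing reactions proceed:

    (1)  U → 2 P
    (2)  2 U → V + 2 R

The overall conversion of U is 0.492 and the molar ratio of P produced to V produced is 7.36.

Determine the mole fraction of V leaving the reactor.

Conversion of U: U consumed = 0.492 × 470 = 231.2 mol/s = 1ξ₁ + 2ξ₂.
Selectivity: 2ξ₁ / (1ξ₂) = 7.36 → ξ₁ = 3.68 ξ₂.
Substitute: (1·3.68 + 2) ξ₂ = 231.2 → ξ₂ = 40.71 mol/s, ξ₁ = 149.8 mol/s.
Outlet amounts (n = n₀ + Σ ν·ξ):
  U: 470 − 1(149.8) − 2(40.71) = 238.8
  P: 0 + 2(149.8) = 299.6
  V: 0 + 1(40.71) = 40.71
  R: 0 + 2(40.71) = 81.42
Total out = 660.5 mol/s; y_V = 40.71 / 660.5 = 0.06163.

0.0616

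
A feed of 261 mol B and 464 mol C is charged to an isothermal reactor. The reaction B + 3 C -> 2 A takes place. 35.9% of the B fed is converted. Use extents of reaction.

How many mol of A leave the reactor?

187 mol

B reacted = 0.359 × 261 = 93.7 mol; ν_B = −1, so ξ = 93.7/1 = 93.7 mol.
Outlet amounts (n = n₀ + ν ξ):
  B: 261 − 1(93.7) = 167.3
  C: 464 − 3(93.7) = 182.9
  A: 0 + 2(93.7) = 187.4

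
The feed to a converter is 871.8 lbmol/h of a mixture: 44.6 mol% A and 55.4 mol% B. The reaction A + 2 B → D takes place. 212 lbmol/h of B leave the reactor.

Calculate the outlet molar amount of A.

253 lbmol/h

For B: n = n₀ − 2ξ → 212 = 483 − 2ξ, giving ξ = 135.5 lbmol/h.
Outlet amounts (n = n₀ + ν ξ):
  A: 388.8 − 1(135.5) = 253.3
  B: 483 − 2(135.5) = 212
  D: 0 + 1(135.5) = 135.5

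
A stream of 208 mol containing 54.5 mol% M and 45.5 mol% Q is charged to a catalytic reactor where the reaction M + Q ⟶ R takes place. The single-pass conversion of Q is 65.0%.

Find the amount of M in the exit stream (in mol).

Q reacted = 0.65 × 94.64 = 61.52 mol; ν_Q = −1, so ξ = 61.52/1 = 61.52 mol.
Outlet amounts (n = n₀ + ν ξ):
  M: 113.4 − 1(61.52) = 51.84
  Q: 94.64 − 1(61.52) = 33.12
  R: 0 + 1(61.52) = 61.52

51.8 mol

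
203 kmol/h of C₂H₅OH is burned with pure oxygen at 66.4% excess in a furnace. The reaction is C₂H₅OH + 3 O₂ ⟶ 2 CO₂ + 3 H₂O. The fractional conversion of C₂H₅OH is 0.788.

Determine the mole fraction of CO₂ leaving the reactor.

Stoichiometric O₂ = 3 × 203 = 609 kmol/h; O₂ fed = 609 × 1.664 = 1013 kmol/h.
Fuel reacted = 0.788 × 203 → ξ = 160 kmol/h.
Outlet (n = n₀ + ν ξ):
  C₂H₅OH: 203 − 1(160) = 43.04
  O₂: 1013 − 3(160) = 533.5
  CO₂: 0 + 2(160) = 319.9
  H₂O: 0 + 3(160) = 479.9
Total out = 1376 kmol/h; y_CO₂ = 319.9 / 1376 = 0.2324.

0.232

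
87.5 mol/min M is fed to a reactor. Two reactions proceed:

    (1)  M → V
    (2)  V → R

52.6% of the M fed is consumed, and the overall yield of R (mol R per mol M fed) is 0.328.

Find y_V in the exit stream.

0.198

Conversion of M: M consumed = 1ξ₁ = 0.526 × 87.5 → ξ₁ = 46.02 mol/min.
Yield of R: 1ξ₂ / 87.5 = 0.328 → ξ₂ = 28.7 mol/min.
Outlet amounts (n = n₀ + Σ ν·ξ):
  M: 87.5 − 1(46.02) = 41.48
  V: 0 + 1(46.02) − 1(28.7) = 17.32
  R: 0 + 1(28.7) = 28.7
Total out = 87.5 mol/min; y_V = 17.32 / 87.5 = 0.198.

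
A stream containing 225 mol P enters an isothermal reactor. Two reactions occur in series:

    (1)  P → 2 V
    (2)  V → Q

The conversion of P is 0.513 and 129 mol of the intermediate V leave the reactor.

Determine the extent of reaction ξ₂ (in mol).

ξ₂ = 102 mol

Conversion of P: P consumed = 1ξ₁ = 0.513 × 225 → ξ₁ = 115.4 mol.
V balance: n_V = 0 + 2ξ₁ − 1ξ₂ = 129 → ξ₂ = (2·115.4 − 129)/1 = 101.8 mol.
Outlet amounts (n = n₀ + Σ ν·ξ):
  P: 225 − 1(115.4) = 109.6
  V: 0 + 2(115.4) − 1(101.8) = 129
  Q: 0 + 1(101.8) = 101.8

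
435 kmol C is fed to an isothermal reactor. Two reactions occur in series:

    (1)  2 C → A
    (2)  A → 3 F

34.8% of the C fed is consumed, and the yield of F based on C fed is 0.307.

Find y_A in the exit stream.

Conversion of C: C consumed = 2ξ₁ = 0.348 × 435 → ξ₁ = 75.69 kmol.
Yield of F: 3ξ₂ / 435 = 0.307 → ξ₂ = 44.51 kmol.
Outlet amounts (n = n₀ + Σ ν·ξ):
  C: 435 − 2(75.69) = 283.6
  A: 0 + 1(75.69) − 1(44.51) = 31.18
  F: 0 + 3(44.51) = 133.5
Total out = 448.3 kmol; y_A = 31.18 / 448.3 = 0.06953.

0.0695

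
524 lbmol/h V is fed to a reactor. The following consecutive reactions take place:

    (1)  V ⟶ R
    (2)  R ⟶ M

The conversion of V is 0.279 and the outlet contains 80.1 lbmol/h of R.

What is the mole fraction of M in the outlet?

Conversion of V: V consumed = 1ξ₁ = 0.279 × 524 → ξ₁ = 146.2 lbmol/h.
R balance: n_R = 0 + 1ξ₁ − 1ξ₂ = 80.1 → ξ₂ = (1·146.2 − 80.1)/1 = 66.1 lbmol/h.
Outlet amounts (n = n₀ + Σ ν·ξ):
  V: 524 − 1(146.2) = 377.8
  R: 0 + 1(146.2) − 1(66.1) = 80.1
  M: 0 + 1(66.1) = 66.1
Total out = 524 lbmol/h; y_M = 66.1 / 524 = 0.1261.

0.126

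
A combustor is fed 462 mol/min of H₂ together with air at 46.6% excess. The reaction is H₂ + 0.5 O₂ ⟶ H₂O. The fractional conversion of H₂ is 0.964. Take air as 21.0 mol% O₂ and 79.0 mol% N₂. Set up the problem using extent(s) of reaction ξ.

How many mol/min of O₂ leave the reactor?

116 mol/min

Stoichiometric O₂ = 0.5 × 462 = 231 mol/min; O₂ fed = 231 × 1.466 = 338.6 mol/min.
N₂ fed = 338.6 × 79/21 = 1274 mol/min.
Fuel reacted = 0.964 × 462 → ξ = 445.4 mol/min.
Outlet (n = n₀ + ν ξ):
  H₂: 462 − 1(445.4) = 16.63
  O₂: 338.6 − 0.5(445.4) = 116
  N₂: 1274 (inert)
  H₂O: 0 + 1(445.4) = 445.4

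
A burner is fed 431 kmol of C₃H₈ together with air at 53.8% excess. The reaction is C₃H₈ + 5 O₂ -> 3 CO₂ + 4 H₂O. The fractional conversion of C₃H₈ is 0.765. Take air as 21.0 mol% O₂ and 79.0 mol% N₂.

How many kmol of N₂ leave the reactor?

12500 kmol

Stoichiometric O₂ = 5 × 431 = 2155 kmol; O₂ fed = 2155 × 1.538 = 3314 kmol.
N₂ fed = 3314 × 79/21 = 12470 kmol.
Fuel reacted = 0.765 × 431 → ξ = 329.7 kmol.
Outlet (n = n₀ + ν ξ):
  C₃H₈: 431 − 1(329.7) = 101.3
  O₂: 3314 − 5(329.7) = 1666
  N₂: 12470 (inert)
  CO₂: 0 + 3(329.7) = 989.1
  H₂O: 0 + 4(329.7) = 1319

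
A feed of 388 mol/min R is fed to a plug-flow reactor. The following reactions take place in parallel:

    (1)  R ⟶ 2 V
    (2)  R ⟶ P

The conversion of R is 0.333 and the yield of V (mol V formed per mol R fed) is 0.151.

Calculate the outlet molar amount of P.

99.9 mol/min

Yield of V: 2ξ₁ / 388 = 0.151 → ξ₁ = 29.29 mol/min.
Conversion of R: 1ξ₁ + 1ξ₂ = 0.333 × 388 = 129.2 → ξ₂ = 99.91 mol/min.
Outlet amounts (n = n₀ + Σ ν·ξ):
  R: 388 − 1(29.29) − 1(99.91) = 258.8
  V: 0 + 2(29.29) = 58.59
  P: 0 + 1(99.91) = 99.91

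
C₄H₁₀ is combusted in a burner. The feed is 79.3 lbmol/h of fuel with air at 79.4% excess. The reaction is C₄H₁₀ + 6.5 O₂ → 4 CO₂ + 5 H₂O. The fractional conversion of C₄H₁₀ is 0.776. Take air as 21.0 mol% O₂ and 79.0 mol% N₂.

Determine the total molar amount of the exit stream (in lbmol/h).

Stoichiometric O₂ = 6.5 × 79.3 = 515.4 lbmol/h; O₂ fed = 515.4 × 1.794 = 924.7 lbmol/h.
N₂ fed = 924.7 × 79/21 = 3479 lbmol/h.
Fuel reacted = 0.776 × 79.3 → ξ = 61.54 lbmol/h.
Outlet (n = n₀ + ν ξ):
  C₄H₁₀: 79.3 − 1(61.54) = 17.76
  O₂: 924.7 − 6.5(61.54) = 524.7
  N₂: 3479 (inert)
  CO₂: 0 + 4(61.54) = 246.1
  H₂O: 0 + 5(61.54) = 307.7
Total out = 17.76 + 524.7 + 3479 + 246.1 + 307.7 = 4575 lbmol/h.

4580 lbmol/h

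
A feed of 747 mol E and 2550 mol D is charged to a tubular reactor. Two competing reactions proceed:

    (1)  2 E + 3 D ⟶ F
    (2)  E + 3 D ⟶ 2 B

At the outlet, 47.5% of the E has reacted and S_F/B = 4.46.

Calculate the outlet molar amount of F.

Conversion of E: E consumed = 0.475 × 747 = 354.8 mol = 2ξ₁ + 1ξ₂.
Selectivity: 1ξ₁ / (2ξ₂) = 4.46 → ξ₁ = 8.92 ξ₂.
Substitute: (2·8.92 + 1) ξ₂ = 354.8 → ξ₂ = 18.83 mol, ξ₁ = 168 mol.
Outlet amounts (n = n₀ + Σ ν·ξ):
  E: 747 − 2(168) − 1(18.83) = 392.2
  D: 2550 − 3(168) − 3(18.83) = 1990
  F: 0 + 1(168) = 168
  B: 0 + 2(18.83) = 37.67

168 mol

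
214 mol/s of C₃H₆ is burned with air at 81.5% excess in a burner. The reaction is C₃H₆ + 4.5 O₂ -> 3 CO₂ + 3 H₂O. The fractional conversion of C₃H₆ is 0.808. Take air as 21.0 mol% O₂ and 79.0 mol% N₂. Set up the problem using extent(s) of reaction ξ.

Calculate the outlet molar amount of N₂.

6580 mol/s

Stoichiometric O₂ = 4.5 × 214 = 963 mol/s; O₂ fed = 963 × 1.815 = 1748 mol/s.
N₂ fed = 1748 × 79/21 = 6575 mol/s.
Fuel reacted = 0.808 × 214 → ξ = 172.9 mol/s.
Outlet (n = n₀ + ν ξ):
  C₃H₆: 214 − 1(172.9) = 41.09
  O₂: 1748 − 4.5(172.9) = 969.7
  N₂: 6575 (inert)
  CO₂: 0 + 3(172.9) = 518.7
  H₂O: 0 + 3(172.9) = 518.7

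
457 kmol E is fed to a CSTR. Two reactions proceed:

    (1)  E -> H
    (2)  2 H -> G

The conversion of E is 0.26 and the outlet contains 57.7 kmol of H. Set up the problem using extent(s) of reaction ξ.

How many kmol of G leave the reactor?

30.6 kmol

Conversion of E: E consumed = 1ξ₁ = 0.26 × 457 → ξ₁ = 118.8 kmol.
H balance: n_H = 0 + 1ξ₁ − 2ξ₂ = 57.7 → ξ₂ = (1·118.8 − 57.7)/2 = 30.56 kmol.
Outlet amounts (n = n₀ + Σ ν·ξ):
  E: 457 − 1(118.8) = 338.2
  H: 0 + 1(118.8) − 2(30.56) = 57.7
  G: 0 + 1(30.56) = 30.56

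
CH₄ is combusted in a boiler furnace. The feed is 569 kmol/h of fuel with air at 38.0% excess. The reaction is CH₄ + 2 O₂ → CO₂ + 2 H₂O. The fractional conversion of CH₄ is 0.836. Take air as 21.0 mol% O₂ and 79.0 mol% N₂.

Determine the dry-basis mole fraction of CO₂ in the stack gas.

0.067

Stoichiometric O₂ = 2 × 569 = 1138 kmol/h; O₂ fed = 1138 × 1.380 = 1570 kmol/h.
N₂ fed = 1570 × 79/21 = 5908 kmol/h.
Fuel reacted = 0.836 × 569 → ξ = 475.7 kmol/h.
Outlet (n = n₀ + ν ξ):
  CH₄: 569 − 1(475.7) = 93.32
  O₂: 1570 − 2(475.7) = 619.1
  N₂: 5908 (inert)
  CO₂: 0 + 1(475.7) = 475.7
  H₂O: 0 + 2(475.7) = 951.4
Dry total = 7096 kmol/h; y_CO₂ (dry) = 475.7 / 7096 = 0.06704.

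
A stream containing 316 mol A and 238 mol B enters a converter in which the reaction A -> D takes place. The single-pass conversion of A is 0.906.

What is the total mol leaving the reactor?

554 mol

A reacted = 0.906 × 316 = 286.3 mol; ν_A = −1, so ξ = 286.3/1 = 286.3 mol.
Outlet amounts (n = n₀ + ν ξ):
  A: 316 − 1(286.3) = 29.7
  D: 0 + 1(286.3) = 286.3
  B: 238 (inert)
Total out = 29.7 + 286.3 + 238 = 554 mol.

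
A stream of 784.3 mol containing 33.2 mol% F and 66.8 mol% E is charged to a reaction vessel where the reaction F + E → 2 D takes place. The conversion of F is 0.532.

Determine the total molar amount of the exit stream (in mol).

784 mol

F reacted = 0.532 × 260.4 = 138.5 mol; ν_F = −1, so ξ = 138.5/1 = 138.5 mol.
Outlet amounts (n = n₀ + ν ξ):
  F: 260.4 − 1(138.5) = 121.9
  E: 523.9 − 1(138.5) = 385.4
  D: 0 + 2(138.5) = 277.1
Total out = 121.9 + 385.4 + 277.1 = 784.3 mol.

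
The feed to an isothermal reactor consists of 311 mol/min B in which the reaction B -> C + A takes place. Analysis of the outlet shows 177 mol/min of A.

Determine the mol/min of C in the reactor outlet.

For A: n = n₀ + 1ξ → 177 = 0 + 1ξ, giving ξ = 177 mol/min.
Outlet amounts (n = n₀ + ν ξ):
  B: 311 − 1(177) = 134
  C: 0 + 1(177) = 177
  A: 0 + 1(177) = 177

177 mol/min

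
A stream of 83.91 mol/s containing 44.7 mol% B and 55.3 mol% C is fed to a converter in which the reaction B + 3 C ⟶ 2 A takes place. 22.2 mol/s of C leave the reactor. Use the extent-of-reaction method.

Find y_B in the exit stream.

For C: n = n₀ − 3ξ → 22.2 = 46.4 − 3ξ, giving ξ = 8.067 mol/s.
Outlet amounts (n = n₀ + ν ξ):
  B: 37.51 − 1(8.067) = 29.44
  C: 46.4 − 3(8.067) = 22.2
  A: 0 + 2(8.067) = 16.13
Total out = 67.78 mol/s; y_B = 29.44 / 67.78 = 0.4344.

0.434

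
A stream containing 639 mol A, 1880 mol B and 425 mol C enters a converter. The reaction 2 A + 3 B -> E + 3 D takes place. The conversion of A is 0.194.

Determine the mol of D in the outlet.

A reacted = 0.194 × 639 = 124 mol; ν_A = −2, so ξ = 124/2 = 61.98 mol.
Outlet amounts (n = n₀ + ν ξ):
  A: 639 − 2(61.98) = 515
  B: 1880 − 3(61.98) = 1694
  E: 0 + 1(61.98) = 61.98
  D: 0 + 3(61.98) = 185.9
  C: 425 (inert)

186 mol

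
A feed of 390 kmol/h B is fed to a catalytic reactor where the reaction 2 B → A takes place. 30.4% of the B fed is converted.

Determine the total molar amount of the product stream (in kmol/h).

B reacted = 0.304 × 390 = 118.6 kmol/h; ν_B = −2, so ξ = 118.6/2 = 59.28 kmol/h.
Outlet amounts (n = n₀ + ν ξ):
  B: 390 − 2(59.28) = 271.4
  A: 0 + 1(59.28) = 59.28
Total out = 271.4 + 59.28 = 330.7 kmol/h.

331 kmol/h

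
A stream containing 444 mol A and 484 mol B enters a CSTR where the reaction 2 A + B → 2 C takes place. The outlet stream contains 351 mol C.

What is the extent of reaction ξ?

For C: n = n₀ + 2ξ → 351 = 0 + 2ξ, giving ξ = 175.5 mol.
Outlet amounts (n = n₀ + ν ξ):
  A: 444 − 2(175.5) = 93
  B: 484 − 1(175.5) = 308.5
  C: 0 + 2(175.5) = 351

ξ = 176 mol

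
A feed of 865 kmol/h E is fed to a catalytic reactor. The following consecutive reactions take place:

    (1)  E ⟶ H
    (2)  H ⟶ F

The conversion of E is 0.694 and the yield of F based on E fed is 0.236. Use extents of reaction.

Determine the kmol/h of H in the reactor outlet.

396 kmol/h

Conversion of E: E consumed = 1ξ₁ = 0.694 × 865 → ξ₁ = 600.3 kmol/h.
Yield of F: 1ξ₂ / 865 = 0.236 → ξ₂ = 204.1 kmol/h.
Outlet amounts (n = n₀ + Σ ν·ξ):
  E: 865 − 1(600.3) = 264.7
  H: 0 + 1(600.3) − 1(204.1) = 396.2
  F: 0 + 1(204.1) = 204.1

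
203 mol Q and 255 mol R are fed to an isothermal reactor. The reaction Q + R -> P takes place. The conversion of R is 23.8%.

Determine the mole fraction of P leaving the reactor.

R reacted = 0.238 × 255 = 60.69 mol; ν_R = −1, so ξ = 60.69/1 = 60.69 mol.
Outlet amounts (n = n₀ + ν ξ):
  Q: 203 − 1(60.69) = 142.3
  R: 255 − 1(60.69) = 194.3
  P: 0 + 1(60.69) = 60.69
Total out = 397.3 mol; y_P = 60.69 / 397.3 = 0.1528.

0.153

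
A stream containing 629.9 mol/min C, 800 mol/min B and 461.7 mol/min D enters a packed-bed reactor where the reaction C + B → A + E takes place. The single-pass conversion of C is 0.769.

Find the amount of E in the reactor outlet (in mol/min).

C reacted = 0.769 × 629.9 = 484.4 mol/min; ν_C = −1, so ξ = 484.4/1 = 484.4 mol/min.
Outlet amounts (n = n₀ + ν ξ):
  C: 629.9 − 1(484.4) = 145.5
  B: 800 − 1(484.4) = 315.6
  A: 0 + 1(484.4) = 484.4
  E: 0 + 1(484.4) = 484.4
  D: 461.7 (inert)

484 mol/min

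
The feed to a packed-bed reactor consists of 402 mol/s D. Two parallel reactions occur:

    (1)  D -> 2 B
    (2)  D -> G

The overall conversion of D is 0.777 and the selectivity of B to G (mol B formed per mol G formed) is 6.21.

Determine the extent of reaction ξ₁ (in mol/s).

Conversion of D: D consumed = 0.777 × 402 = 312.4 mol/s = 1ξ₁ + 1ξ₂.
Selectivity: 2ξ₁ / (1ξ₂) = 6.21 → ξ₁ = 3.105 ξ₂.
Substitute: (1·3.105 + 1) ξ₂ = 312.4 → ξ₂ = 76.09 mol/s, ξ₁ = 236.3 mol/s.
Outlet amounts (n = n₀ + Σ ν·ξ):
  D: 402 − 1(236.3) − 1(76.09) = 89.65
  B: 0 + 2(236.3) = 472.5
  G: 0 + 1(76.09) = 76.09

ξ₁ = 236 mol/s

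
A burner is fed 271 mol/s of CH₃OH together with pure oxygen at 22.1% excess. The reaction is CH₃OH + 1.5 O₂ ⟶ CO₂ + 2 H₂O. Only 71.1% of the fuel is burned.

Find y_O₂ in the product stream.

0.24

Stoichiometric O₂ = 1.5 × 271 = 406.5 mol/s; O₂ fed = 406.5 × 1.221 = 496.3 mol/s.
Fuel reacted = 0.711 × 271 → ξ = 192.7 mol/s.
Outlet (n = n₀ + ν ξ):
  CH₃OH: 271 − 1(192.7) = 78.32
  O₂: 496.3 − 1.5(192.7) = 207.3
  CO₂: 0 + 1(192.7) = 192.7
  H₂O: 0 + 2(192.7) = 385.4
Total out = 863.7 mol/s; y_O₂ = 207.3 / 863.7 = 0.24.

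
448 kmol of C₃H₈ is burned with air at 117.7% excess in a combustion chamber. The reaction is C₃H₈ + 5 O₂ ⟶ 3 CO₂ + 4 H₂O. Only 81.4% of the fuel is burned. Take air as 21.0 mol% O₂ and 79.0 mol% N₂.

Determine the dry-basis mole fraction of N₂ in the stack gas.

Stoichiometric O₂ = 5 × 448 = 2240 kmol; O₂ fed = 2240 × 2.177 = 4876 kmol.
N₂ fed = 4876 × 79/21 = 18340 kmol.
Fuel reacted = 0.814 × 448 → ξ = 364.7 kmol.
Outlet (n = n₀ + ν ξ):
  C₃H₈: 448 − 1(364.7) = 83.33
  O₂: 4876 − 5(364.7) = 3053
  N₂: 18340 (inert)
  CO₂: 0 + 3(364.7) = 1094
  H₂O: 0 + 4(364.7) = 1459
Dry total = 22580 kmol; y_N₂ (dry) = 18340 / 22580 = 0.8126.

0.813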